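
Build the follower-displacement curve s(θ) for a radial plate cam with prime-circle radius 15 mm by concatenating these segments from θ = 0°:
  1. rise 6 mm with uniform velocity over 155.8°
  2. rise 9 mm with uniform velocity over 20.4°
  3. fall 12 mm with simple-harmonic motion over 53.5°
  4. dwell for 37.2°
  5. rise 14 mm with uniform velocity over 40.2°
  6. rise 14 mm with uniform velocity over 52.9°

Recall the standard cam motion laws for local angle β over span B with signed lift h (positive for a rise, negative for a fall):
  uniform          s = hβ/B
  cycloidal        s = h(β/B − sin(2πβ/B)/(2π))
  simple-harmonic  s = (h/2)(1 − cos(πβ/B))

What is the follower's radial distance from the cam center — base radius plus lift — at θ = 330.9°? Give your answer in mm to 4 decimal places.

seg 1 [0°–155.8°] uniform, h=6: full span → s += 6 → s = 6.0000
seg 2 [155.8°–176.2°] uniform, h=9: full span → s += 9 → s = 15.0000
seg 3 [176.2°–229.7°] simple-harmonic, h=-12: full span → s += -12 → s = 3.0000
seg 4 [229.7°–266.9°] dwell: s stays 3.0000
seg 5 [266.9°–307.1°] uniform, h=14: full span → s += 14 → s = 17.0000
seg 6 [307.1°–360°] uniform, h=14: θ=330.9° here. β=23.8, B=52.9. 14·23.8/52.9 = 6.2987 → s = 23.2987
radial distance = base radius + s = 15 + 23.2987 = 38.2987

38.2987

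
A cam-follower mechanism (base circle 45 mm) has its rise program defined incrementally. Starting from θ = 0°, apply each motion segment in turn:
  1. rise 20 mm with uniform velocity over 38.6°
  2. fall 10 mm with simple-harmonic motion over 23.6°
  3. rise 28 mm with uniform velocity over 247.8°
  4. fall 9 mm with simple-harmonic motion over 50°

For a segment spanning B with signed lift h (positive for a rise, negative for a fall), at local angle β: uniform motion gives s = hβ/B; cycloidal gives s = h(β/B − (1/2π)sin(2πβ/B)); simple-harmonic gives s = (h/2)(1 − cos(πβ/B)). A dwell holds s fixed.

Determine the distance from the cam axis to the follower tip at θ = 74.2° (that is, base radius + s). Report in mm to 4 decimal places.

seg 1 [0°–38.6°] uniform, h=20: full span → s += 20 → s = 20.0000
seg 2 [38.6°–62.2°] simple-harmonic, h=-10: full span → s += -10 → s = 10.0000
seg 3 [62.2°–310°] uniform, h=28: θ=74.2° here. β=12, B=247.8. 28·12/247.8 = 1.3559 → s = 11.3559
radial distance = base radius + s = 45 + 11.3559 = 56.3559

56.3559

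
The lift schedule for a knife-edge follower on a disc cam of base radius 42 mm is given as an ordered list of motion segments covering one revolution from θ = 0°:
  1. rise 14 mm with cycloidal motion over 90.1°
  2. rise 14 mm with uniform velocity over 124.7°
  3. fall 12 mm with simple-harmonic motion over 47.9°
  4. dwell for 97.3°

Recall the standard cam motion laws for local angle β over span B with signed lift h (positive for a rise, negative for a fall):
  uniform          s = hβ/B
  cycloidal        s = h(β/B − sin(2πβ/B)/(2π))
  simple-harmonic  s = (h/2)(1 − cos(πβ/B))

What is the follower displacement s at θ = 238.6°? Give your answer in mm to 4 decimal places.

seg 1 [0°–90.1°] cycloidal, h=14: full span → s += 14 → s = 14.0000
seg 2 [90.1°–214.8°] uniform, h=14: full span → s += 14 → s = 28.0000
seg 3 [214.8°–262.7°] simple-harmonic, h=-12: θ=238.6° here. β=23.8, B=47.9. -12/2·(1 − cos(π·0.4969)) = -5.9410 → s = 22.0590

22.0590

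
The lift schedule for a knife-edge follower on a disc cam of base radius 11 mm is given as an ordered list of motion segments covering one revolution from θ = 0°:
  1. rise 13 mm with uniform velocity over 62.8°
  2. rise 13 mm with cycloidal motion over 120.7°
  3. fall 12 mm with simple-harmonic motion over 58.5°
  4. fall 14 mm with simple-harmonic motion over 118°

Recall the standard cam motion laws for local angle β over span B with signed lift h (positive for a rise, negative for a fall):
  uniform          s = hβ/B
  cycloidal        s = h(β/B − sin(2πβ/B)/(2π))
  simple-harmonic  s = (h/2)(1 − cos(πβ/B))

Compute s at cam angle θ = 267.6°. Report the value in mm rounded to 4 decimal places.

seg 1 [0°–62.8°] uniform, h=13: full span → s += 13 → s = 13.0000
seg 2 [62.8°–183.5°] cycloidal, h=13: full span → s += 13 → s = 26.0000
seg 3 [183.5°–242°] simple-harmonic, h=-12: full span → s += -12 → s = 14.0000
seg 4 [242°–360°] simple-harmonic, h=-14: θ=267.6° here. β=25.6, B=118. -14/2·(1 − cos(π·0.2169)) = -1.5639 → s = 12.4361

12.4361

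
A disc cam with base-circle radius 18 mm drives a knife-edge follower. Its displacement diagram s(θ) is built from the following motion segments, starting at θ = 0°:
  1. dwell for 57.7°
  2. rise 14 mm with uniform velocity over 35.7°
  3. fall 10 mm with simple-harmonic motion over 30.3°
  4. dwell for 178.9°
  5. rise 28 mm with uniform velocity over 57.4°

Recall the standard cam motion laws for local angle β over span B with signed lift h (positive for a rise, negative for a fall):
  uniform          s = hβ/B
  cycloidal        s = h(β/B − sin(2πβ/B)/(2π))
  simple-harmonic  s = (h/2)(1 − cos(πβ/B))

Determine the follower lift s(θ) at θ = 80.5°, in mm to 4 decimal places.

seg 1 [0°–57.7°] dwell: s stays 0.0000
seg 2 [57.7°–93.4°] uniform, h=14: θ=80.5° here. β=22.8, B=35.7. 14·22.8/35.7 = 8.9412 → s = 8.9412

8.9412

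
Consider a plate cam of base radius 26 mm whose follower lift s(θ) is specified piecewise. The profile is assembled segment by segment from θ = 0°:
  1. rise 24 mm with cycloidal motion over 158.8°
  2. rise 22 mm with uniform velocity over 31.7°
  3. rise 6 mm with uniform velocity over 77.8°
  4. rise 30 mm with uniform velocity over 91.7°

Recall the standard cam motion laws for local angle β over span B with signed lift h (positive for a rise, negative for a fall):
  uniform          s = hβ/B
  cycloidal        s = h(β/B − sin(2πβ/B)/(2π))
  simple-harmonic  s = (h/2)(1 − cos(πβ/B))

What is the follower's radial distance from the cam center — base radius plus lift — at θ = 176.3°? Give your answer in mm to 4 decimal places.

seg 1 [0°–158.8°] cycloidal, h=24: full span → s += 24 → s = 24.0000
seg 2 [158.8°–190.5°] uniform, h=22: θ=176.3° here. β=17.5, B=31.7. 22·17.5/31.7 = 12.1451 → s = 36.1451
radial distance = base radius + s = 26 + 36.1451 = 62.1451

62.1451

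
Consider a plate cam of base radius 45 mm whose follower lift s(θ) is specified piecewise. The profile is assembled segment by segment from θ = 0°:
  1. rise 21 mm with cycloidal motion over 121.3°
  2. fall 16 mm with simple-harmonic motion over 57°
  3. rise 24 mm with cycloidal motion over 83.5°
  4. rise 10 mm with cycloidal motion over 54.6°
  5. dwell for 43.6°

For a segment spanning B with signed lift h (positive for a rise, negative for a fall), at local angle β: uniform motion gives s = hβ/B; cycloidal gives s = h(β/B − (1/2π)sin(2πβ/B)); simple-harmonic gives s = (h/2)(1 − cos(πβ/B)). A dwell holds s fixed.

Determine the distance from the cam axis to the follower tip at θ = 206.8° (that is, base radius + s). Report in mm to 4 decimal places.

seg 1 [0°–121.3°] cycloidal, h=21: full span → s += 21 → s = 21.0000
seg 2 [121.3°–178.3°] simple-harmonic, h=-16: full span → s += -16 → s = 5.0000
seg 3 [178.3°–261.8°] cycloidal, h=24: θ=206.8° here. β=28.5, B=83.5. 24·(0.3413 − sin(2π·0.3413)/(2π)) = 4.9836 → s = 9.9836
radial distance = base radius + s = 45 + 9.9836 = 54.9836

54.9836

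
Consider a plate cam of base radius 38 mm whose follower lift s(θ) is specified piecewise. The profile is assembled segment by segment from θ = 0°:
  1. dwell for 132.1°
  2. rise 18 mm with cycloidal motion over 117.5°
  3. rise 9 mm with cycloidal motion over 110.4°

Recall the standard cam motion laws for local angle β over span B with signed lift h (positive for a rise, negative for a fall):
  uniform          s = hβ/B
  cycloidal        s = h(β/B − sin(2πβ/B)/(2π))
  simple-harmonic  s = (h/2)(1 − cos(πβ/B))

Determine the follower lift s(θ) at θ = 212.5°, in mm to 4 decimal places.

seg 1 [0°–132.1°] dwell: s stays 0.0000
seg 2 [132.1°–249.6°] cycloidal, h=18: θ=212.5° here. β=80.4, B=117.5. 18·(0.6843 − sin(2π·0.6843)/(2π)) = 14.9404 → s = 14.9404

14.9404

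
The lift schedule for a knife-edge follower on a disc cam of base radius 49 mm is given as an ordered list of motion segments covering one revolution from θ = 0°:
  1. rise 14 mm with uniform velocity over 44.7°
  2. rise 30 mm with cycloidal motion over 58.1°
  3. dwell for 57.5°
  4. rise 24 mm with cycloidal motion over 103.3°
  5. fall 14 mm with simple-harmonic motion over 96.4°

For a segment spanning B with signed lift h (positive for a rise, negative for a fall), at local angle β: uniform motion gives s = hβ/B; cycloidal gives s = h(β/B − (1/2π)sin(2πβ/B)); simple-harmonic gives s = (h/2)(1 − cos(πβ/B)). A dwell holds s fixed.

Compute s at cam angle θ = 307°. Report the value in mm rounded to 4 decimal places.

seg 1 [0°–44.7°] uniform, h=14: full span → s += 14 → s = 14.0000
seg 2 [44.7°–102.8°] cycloidal, h=30: full span → s += 30 → s = 44.0000
seg 3 [102.8°–160.3°] dwell: s stays 44.0000
seg 4 [160.3°–263.6°] cycloidal, h=24: full span → s += 24 → s = 68.0000
seg 5 [263.6°–360°] simple-harmonic, h=-14: θ=307° here. β=43.4, B=96.4. -14/2·(1 − cos(π·0.4502)) = -5.9095 → s = 62.0905

62.0905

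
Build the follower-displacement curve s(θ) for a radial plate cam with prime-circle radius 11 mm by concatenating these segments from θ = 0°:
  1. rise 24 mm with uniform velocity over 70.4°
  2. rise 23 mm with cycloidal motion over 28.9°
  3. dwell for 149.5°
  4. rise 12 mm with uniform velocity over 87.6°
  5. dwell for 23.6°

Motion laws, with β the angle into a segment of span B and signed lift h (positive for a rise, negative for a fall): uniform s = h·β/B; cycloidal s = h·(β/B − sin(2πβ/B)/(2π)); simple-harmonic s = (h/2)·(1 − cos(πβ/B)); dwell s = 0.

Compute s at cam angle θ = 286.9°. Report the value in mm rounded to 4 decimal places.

seg 1 [0°–70.4°] uniform, h=24: full span → s += 24 → s = 24.0000
seg 2 [70.4°–99.3°] cycloidal, h=23: full span → s += 23 → s = 47.0000
seg 3 [99.3°–248.8°] dwell: s stays 47.0000
seg 4 [248.8°–336.4°] uniform, h=12: θ=286.9° here. β=38.1, B=87.6. 12·38.1/87.6 = 5.2192 → s = 52.2192

52.2192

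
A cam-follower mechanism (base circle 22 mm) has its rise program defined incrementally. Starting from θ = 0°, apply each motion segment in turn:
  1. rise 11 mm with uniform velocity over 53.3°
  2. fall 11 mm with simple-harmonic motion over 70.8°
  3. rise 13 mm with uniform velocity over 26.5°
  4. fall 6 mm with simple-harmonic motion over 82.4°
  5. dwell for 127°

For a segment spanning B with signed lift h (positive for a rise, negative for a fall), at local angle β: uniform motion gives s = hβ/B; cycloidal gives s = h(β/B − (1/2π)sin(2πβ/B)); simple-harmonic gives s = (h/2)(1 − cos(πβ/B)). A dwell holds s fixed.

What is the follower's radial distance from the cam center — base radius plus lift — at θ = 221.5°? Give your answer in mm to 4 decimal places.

seg 1 [0°–53.3°] uniform, h=11: full span → s += 11 → s = 11.0000
seg 2 [53.3°–124.1°] simple-harmonic, h=-11: full span → s += -11 → s = 0.0000
seg 3 [124.1°–150.6°] uniform, h=13: full span → s += 13 → s = 13.0000
seg 4 [150.6°–233°] simple-harmonic, h=-6: θ=221.5° here. β=70.9, B=82.4. -6/2·(1 − cos(π·0.8604)) = -5.7162 → s = 7.2838
radial distance = base radius + s = 22 + 7.2838 = 29.2838

29.2838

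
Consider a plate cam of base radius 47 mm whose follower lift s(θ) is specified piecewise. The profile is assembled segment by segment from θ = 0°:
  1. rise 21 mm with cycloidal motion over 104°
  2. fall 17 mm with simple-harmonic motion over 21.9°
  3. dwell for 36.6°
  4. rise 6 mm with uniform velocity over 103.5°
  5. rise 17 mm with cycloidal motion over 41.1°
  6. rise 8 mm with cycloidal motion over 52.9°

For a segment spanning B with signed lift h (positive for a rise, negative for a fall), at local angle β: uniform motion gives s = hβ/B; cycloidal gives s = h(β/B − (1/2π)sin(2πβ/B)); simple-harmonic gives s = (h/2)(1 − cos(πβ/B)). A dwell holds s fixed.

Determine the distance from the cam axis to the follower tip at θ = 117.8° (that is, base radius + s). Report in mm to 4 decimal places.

seg 1 [0°–104°] cycloidal, h=21: full span → s += 21 → s = 21.0000
seg 2 [104°–125.9°] simple-harmonic, h=-17: θ=117.8° here. β=13.8, B=21.9. -17/2·(1 − cos(π·0.6301)) = -11.8791 → s = 9.1209
radial distance = base radius + s = 47 + 9.1209 = 56.1209

56.1209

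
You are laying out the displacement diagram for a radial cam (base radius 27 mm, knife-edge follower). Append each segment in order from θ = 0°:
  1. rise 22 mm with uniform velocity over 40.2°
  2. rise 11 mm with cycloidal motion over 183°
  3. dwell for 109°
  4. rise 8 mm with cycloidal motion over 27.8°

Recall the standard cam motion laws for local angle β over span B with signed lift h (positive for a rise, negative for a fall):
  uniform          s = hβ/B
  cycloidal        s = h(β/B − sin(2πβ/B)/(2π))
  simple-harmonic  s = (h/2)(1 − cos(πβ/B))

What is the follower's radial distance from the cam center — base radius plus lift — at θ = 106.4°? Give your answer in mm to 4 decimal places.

seg 1 [0°–40.2°] uniform, h=22: full span → s += 22 → s = 22.0000
seg 2 [40.2°–223.2°] cycloidal, h=11: θ=106.4° here. β=66.2, B=183. 11·(0.3617 − sin(2π·0.3617)/(2π)) = 2.6426 → s = 24.6426
radial distance = base radius + s = 27 + 24.6426 = 51.6426

51.6426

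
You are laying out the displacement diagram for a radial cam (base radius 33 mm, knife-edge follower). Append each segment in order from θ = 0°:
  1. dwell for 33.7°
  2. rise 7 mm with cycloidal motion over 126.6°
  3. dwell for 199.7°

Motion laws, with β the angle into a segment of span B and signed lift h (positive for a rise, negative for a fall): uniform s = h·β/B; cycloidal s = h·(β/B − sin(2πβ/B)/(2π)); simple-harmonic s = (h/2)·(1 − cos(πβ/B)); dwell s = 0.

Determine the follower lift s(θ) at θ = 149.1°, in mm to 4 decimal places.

seg 1 [0°–33.7°] dwell: s stays 0.0000
seg 2 [33.7°–160.3°] cycloidal, h=7: θ=149.1° here. β=115.4, B=126.6. 7·(0.9115 − sin(2π·0.9115)/(2π)) = 6.9686 → s = 6.9686

6.9686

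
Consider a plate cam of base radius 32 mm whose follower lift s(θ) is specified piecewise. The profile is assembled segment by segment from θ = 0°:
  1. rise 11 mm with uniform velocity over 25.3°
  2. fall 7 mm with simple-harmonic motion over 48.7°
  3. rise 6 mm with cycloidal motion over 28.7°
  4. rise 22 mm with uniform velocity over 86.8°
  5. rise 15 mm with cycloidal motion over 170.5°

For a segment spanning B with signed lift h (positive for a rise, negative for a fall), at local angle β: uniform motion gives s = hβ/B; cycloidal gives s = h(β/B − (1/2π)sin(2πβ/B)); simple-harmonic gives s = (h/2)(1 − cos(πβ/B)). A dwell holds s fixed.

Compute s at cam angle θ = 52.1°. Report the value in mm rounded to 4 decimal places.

seg 1 [0°–25.3°] uniform, h=11: full span → s += 11 → s = 11.0000
seg 2 [25.3°–74°] simple-harmonic, h=-7: θ=52.1° here. β=26.8, B=48.7. -7/2·(1 − cos(π·0.5503)) = -4.0509 → s = 6.9491

6.9491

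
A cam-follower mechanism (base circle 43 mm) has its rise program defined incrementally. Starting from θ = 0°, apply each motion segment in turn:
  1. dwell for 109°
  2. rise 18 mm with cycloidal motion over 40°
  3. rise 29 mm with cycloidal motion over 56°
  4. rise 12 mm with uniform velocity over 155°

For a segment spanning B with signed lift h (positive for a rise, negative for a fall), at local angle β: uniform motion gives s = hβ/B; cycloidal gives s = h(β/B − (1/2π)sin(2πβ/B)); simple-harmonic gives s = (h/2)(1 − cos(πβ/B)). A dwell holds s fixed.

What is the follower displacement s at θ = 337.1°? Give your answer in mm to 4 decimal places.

seg 1 [0°–109°] dwell: s stays 0.0000
seg 2 [109°–149°] cycloidal, h=18: full span → s += 18 → s = 18.0000
seg 3 [149°–205°] cycloidal, h=29: full span → s += 29 → s = 47.0000
seg 4 [205°–360°] uniform, h=12: θ=337.1° here. β=132.1, B=155. 12·132.1/155 = 10.2271 → s = 57.2271

57.2271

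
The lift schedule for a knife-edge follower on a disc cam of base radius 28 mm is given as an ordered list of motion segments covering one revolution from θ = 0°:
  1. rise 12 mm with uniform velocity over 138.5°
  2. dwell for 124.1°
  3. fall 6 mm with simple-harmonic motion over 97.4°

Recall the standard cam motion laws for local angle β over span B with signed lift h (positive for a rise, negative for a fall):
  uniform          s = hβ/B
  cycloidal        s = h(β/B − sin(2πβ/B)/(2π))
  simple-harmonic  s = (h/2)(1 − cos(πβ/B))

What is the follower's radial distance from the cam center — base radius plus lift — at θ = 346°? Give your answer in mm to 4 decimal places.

seg 1 [0°–138.5°] uniform, h=12: full span → s += 12 → s = 12.0000
seg 2 [138.5°–262.6°] dwell: s stays 12.0000
seg 3 [262.6°–360°] simple-harmonic, h=-6: θ=346° here. β=83.4, B=97.4. -6/2·(1 − cos(π·0.8563)) = -5.6993 → s = 6.3007
radial distance = base radius + s = 28 + 6.3007 = 34.3007

34.3007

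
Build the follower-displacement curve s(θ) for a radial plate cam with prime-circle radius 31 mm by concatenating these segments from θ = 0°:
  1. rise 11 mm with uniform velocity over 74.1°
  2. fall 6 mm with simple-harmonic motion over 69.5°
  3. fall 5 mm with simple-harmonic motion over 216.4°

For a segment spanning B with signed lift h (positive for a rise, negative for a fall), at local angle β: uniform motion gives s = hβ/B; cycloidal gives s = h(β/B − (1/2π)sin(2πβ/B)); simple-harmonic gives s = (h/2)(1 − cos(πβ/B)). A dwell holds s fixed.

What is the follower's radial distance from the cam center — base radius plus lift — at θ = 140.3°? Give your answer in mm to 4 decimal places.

seg 1 [0°–74.1°] uniform, h=11: full span → s += 11 → s = 11.0000
seg 2 [74.1°–143.6°] simple-harmonic, h=-6: θ=140.3° here. β=66.2, B=69.5. -6/2·(1 − cos(π·0.9525)) = -5.9667 → s = 5.0333
radial distance = base radius + s = 31 + 5.0333 = 36.0333

36.0333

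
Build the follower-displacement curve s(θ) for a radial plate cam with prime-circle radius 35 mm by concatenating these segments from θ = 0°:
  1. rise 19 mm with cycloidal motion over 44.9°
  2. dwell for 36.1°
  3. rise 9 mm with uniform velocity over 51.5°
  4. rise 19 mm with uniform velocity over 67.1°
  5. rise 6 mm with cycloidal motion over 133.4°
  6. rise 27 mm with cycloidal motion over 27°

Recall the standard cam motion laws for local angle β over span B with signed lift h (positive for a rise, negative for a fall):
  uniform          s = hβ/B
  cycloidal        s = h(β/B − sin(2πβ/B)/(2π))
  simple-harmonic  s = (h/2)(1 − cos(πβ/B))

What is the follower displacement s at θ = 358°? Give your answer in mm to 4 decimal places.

seg 1 [0°–44.9°] cycloidal, h=19: full span → s += 19 → s = 19.0000
seg 2 [44.9°–81°] dwell: s stays 19.0000
seg 3 [81°–132.5°] uniform, h=9: full span → s += 9 → s = 28.0000
seg 4 [132.5°–199.6°] uniform, h=19: full span → s += 19 → s = 47.0000
seg 5 [199.6°–333°] cycloidal, h=6: full span → s += 6 → s = 53.0000
seg 6 [333°–360°] cycloidal, h=27: θ=358° here. β=25, B=27. 27·(0.9259 − sin(2π·0.9259)/(2π)) = 26.9286 → s = 79.9286

79.9286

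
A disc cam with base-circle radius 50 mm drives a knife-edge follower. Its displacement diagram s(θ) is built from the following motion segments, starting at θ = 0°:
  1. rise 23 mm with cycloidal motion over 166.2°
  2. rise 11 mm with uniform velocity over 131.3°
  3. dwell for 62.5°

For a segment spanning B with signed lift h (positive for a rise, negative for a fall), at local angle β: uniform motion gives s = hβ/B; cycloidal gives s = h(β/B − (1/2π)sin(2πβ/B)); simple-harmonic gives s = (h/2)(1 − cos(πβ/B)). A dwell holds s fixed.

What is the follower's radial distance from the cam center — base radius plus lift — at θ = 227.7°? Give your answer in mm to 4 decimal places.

seg 1 [0°–166.2°] cycloidal, h=23: full span → s += 23 → s = 23.0000
seg 2 [166.2°–297.5°] uniform, h=11: θ=227.7° here. β=61.5, B=131.3. 11·61.5/131.3 = 5.1523 → s = 28.1523
radial distance = base radius + s = 50 + 28.1523 = 78.1523

78.1523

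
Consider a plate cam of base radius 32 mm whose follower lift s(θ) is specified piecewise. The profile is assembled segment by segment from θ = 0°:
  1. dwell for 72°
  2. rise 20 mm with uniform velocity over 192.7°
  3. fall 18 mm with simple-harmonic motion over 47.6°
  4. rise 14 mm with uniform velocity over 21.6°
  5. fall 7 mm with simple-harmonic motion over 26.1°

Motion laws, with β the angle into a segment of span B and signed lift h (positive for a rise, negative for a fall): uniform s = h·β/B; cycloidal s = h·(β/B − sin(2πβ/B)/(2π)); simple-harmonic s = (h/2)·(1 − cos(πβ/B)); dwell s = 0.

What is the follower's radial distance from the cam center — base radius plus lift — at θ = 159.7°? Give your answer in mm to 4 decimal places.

seg 1 [0°–72°] dwell: s stays 0.0000
seg 2 [72°–264.7°] uniform, h=20: θ=159.7° here. β=87.7, B=192.7. 20·87.7/192.7 = 9.1022 → s = 9.1022
radial distance = base radius + s = 32 + 9.1022 = 41.1022

41.1022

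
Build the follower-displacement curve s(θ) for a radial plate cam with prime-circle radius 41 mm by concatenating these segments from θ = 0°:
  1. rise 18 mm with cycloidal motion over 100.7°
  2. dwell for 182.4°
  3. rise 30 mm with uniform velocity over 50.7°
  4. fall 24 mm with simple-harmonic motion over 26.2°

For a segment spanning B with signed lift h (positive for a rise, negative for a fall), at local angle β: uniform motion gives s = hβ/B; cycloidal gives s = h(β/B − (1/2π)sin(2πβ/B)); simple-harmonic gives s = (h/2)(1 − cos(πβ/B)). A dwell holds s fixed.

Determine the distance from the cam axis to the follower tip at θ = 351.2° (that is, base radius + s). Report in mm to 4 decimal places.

seg 1 [0°–100.7°] cycloidal, h=18: full span → s += 18 → s = 18.0000
seg 2 [100.7°–283.1°] dwell: s stays 18.0000
seg 3 [283.1°–333.8°] uniform, h=30: full span → s += 30 → s = 48.0000
seg 4 [333.8°–360°] simple-harmonic, h=-24: θ=351.2° here. β=17.4, B=26.2. -24/2·(1 − cos(π·0.6641)) = -17.9167 → s = 30.0833
radial distance = base radius + s = 41 + 30.0833 = 71.0833

71.0833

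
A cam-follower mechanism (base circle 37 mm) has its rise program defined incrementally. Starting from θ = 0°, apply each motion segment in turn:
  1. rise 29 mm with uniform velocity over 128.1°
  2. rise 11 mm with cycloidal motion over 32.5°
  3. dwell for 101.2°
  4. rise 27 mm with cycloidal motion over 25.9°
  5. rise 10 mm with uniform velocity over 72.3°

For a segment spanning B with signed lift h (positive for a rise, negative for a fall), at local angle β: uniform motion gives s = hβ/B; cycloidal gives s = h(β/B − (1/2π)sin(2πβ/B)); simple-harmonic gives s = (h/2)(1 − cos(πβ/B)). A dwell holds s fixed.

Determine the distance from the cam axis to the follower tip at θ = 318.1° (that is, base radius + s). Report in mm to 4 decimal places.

seg 1 [0°–128.1°] uniform, h=29: full span → s += 29 → s = 29.0000
seg 2 [128.1°–160.6°] cycloidal, h=11: full span → s += 11 → s = 40.0000
seg 3 [160.6°–261.8°] dwell: s stays 40.0000
seg 4 [261.8°–287.7°] cycloidal, h=27: full span → s += 27 → s = 67.0000
seg 5 [287.7°–360°] uniform, h=10: θ=318.1° here. β=30.4, B=72.3. 10·30.4/72.3 = 4.2047 → s = 71.2047
radial distance = base radius + s = 37 + 71.2047 = 108.2047

108.2047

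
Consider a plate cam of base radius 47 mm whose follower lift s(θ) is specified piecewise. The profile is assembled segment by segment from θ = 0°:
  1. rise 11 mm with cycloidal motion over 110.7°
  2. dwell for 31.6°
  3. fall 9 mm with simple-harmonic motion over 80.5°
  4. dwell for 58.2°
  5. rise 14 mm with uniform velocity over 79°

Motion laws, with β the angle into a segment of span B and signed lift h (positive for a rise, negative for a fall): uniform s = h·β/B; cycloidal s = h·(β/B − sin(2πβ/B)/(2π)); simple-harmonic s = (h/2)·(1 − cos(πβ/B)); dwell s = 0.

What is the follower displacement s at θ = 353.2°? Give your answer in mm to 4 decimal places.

seg 1 [0°–110.7°] cycloidal, h=11: full span → s += 11 → s = 11.0000
seg 2 [110.7°–142.3°] dwell: s stays 11.0000
seg 3 [142.3°–222.8°] simple-harmonic, h=-9: full span → s += -9 → s = 2.0000
seg 4 [222.8°–281°] dwell: s stays 2.0000
seg 5 [281°–360°] uniform, h=14: θ=353.2° here. β=72.2, B=79. 14·72.2/79 = 12.7949 → s = 14.7949

14.7949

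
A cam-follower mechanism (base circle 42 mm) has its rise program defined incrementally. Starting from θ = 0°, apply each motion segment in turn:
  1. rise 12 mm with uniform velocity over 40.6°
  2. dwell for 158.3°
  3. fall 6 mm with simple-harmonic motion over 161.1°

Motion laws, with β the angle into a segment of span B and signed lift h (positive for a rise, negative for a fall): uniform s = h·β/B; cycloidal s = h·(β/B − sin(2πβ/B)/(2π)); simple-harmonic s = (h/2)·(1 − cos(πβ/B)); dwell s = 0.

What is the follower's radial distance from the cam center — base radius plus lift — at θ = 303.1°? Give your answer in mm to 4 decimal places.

seg 1 [0°–40.6°] uniform, h=12: full span → s += 12 → s = 12.0000
seg 2 [40.6°–198.9°] dwell: s stays 12.0000
seg 3 [198.9°–360°] simple-harmonic, h=-6: θ=303.1° here. β=104.2, B=161.1. -6/2·(1 − cos(π·0.6468)) = -4.3351 → s = 7.6649
radial distance = base radius + s = 42 + 7.6649 = 49.6649

49.6649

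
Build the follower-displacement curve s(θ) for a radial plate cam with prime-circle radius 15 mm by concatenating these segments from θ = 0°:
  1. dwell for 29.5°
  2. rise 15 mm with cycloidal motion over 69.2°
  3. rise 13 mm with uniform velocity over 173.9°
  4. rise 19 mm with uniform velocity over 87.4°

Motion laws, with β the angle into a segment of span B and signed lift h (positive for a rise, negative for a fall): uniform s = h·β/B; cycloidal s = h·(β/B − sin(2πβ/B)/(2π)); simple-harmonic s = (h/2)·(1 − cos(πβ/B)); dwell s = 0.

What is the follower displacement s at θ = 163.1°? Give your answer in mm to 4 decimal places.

seg 1 [0°–29.5°] dwell: s stays 0.0000
seg 2 [29.5°–98.7°] cycloidal, h=15: full span → s += 15 → s = 15.0000
seg 3 [98.7°–272.6°] uniform, h=13: θ=163.1° here. β=64.4, B=173.9. 13·64.4/173.9 = 4.8143 → s = 19.8143

19.8143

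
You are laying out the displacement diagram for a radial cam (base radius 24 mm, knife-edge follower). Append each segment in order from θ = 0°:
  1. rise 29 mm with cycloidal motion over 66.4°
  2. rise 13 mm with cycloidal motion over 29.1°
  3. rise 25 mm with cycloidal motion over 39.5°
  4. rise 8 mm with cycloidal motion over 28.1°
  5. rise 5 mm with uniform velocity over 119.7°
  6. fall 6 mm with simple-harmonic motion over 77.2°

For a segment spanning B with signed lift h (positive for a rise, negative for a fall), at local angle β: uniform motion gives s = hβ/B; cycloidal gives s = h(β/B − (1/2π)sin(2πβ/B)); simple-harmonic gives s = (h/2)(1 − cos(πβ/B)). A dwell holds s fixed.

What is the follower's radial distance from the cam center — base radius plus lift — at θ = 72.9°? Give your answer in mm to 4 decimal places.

seg 1 [0°–66.4°] cycloidal, h=29: full span → s += 29 → s = 29.0000
seg 2 [66.4°–95.5°] cycloidal, h=13: θ=72.9° here. β=6.5, B=29.1. 13·(0.2234 − sin(2π·0.2234)/(2π)) = 0.8637 → s = 29.8637
radial distance = base radius + s = 24 + 29.8637 = 53.8637

53.8637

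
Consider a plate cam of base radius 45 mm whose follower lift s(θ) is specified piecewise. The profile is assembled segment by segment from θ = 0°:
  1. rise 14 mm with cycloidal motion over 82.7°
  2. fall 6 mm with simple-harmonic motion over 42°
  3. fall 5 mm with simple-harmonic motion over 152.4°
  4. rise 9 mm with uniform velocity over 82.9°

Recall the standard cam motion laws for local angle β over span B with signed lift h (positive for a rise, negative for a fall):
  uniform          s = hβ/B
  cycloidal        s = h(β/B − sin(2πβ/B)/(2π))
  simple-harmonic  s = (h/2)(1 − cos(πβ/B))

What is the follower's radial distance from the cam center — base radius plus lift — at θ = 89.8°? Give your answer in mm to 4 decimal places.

seg 1 [0°–82.7°] cycloidal, h=14: full span → s += 14 → s = 14.0000
seg 2 [82.7°–124.7°] simple-harmonic, h=-6: θ=89.8° here. β=7.1, B=42. -6/2·(1 − cos(π·0.1690)) = -0.4132 → s = 13.5868
radial distance = base radius + s = 45 + 13.5868 = 58.5868

58.5868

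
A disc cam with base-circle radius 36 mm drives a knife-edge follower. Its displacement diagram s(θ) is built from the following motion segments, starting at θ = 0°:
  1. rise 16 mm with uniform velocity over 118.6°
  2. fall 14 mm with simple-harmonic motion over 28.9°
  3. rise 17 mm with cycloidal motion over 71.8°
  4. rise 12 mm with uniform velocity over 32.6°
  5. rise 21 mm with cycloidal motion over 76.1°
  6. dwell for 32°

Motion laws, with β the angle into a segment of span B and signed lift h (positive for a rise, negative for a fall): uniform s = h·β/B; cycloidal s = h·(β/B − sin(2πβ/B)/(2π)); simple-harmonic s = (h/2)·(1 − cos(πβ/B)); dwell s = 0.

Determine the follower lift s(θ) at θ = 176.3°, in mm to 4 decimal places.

seg 1 [0°–118.6°] uniform, h=16: full span → s += 16 → s = 16.0000
seg 2 [118.6°–147.5°] simple-harmonic, h=-14: full span → s += -14 → s = 2.0000
seg 3 [147.5°–219.3°] cycloidal, h=17: θ=176.3° here. β=28.8, B=71.8. 17·(0.4011 − sin(2π·0.4011)/(2π)) = 5.2440 → s = 7.2440

7.2440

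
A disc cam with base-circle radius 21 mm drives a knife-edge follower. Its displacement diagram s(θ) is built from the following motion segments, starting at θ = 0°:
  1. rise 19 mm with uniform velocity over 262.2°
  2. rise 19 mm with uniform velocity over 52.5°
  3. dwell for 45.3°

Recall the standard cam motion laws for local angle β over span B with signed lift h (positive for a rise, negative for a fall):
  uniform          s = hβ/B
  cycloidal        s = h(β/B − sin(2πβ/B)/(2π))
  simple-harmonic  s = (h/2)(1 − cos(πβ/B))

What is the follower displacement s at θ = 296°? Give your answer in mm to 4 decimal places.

seg 1 [0°–262.2°] uniform, h=19: full span → s += 19 → s = 19.0000
seg 2 [262.2°–314.7°] uniform, h=19: θ=296° here. β=33.8, B=52.5. 19·33.8/52.5 = 12.2324 → s = 31.2324

31.2324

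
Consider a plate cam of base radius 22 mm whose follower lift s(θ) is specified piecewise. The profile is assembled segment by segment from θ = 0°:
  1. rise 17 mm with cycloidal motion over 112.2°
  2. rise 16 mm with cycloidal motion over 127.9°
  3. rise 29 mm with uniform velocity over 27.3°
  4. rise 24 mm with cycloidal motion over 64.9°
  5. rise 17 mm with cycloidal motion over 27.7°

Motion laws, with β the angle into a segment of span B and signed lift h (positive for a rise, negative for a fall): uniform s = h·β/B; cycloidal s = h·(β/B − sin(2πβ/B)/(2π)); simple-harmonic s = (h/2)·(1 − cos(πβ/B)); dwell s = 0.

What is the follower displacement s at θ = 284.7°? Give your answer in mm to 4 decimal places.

seg 1 [0°–112.2°] cycloidal, h=17: full span → s += 17 → s = 17.0000
seg 2 [112.2°–240.1°] cycloidal, h=16: full span → s += 16 → s = 33.0000
seg 3 [240.1°–267.4°] uniform, h=29: full span → s += 29 → s = 62.0000
seg 4 [267.4°–332.3°] cycloidal, h=24: θ=284.7° here. β=17.3, B=64.9. 24·(0.2666 − sin(2π·0.2666)/(2π)) = 2.5985 → s = 64.5985

64.5985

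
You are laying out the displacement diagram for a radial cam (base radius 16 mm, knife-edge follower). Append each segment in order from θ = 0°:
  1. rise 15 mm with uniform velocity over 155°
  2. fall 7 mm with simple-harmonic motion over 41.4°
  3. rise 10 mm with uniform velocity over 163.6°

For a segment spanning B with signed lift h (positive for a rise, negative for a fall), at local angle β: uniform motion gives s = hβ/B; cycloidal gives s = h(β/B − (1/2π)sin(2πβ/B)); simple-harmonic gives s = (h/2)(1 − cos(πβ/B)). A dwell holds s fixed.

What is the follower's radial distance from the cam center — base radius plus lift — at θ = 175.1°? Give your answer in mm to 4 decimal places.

seg 1 [0°–155°] uniform, h=15: full span → s += 15 → s = 15.0000
seg 2 [155°–196.4°] simple-harmonic, h=-7: θ=175.1° here. β=20.1, B=41.4. -7/2·(1 − cos(π·0.4855)) = -3.3407 → s = 11.6593
radial distance = base radius + s = 16 + 11.6593 = 27.6593

27.6593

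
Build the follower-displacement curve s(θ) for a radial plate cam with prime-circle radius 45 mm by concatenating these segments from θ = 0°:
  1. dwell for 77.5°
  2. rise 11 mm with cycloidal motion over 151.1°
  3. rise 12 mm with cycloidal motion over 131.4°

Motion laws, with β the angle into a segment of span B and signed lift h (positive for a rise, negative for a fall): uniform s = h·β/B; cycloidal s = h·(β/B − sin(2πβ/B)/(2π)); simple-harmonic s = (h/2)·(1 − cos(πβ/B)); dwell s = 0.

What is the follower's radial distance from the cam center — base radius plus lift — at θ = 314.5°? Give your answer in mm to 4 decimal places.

seg 1 [0°–77.5°] dwell: s stays 0.0000
seg 2 [77.5°–228.6°] cycloidal, h=11: full span → s += 11 → s = 11.0000
seg 3 [228.6°–360°] cycloidal, h=12: θ=314.5° here. β=85.9, B=131.4. 12·(0.6537 − sin(2π·0.6537)/(2π)) = 9.4157 → s = 20.4157
radial distance = base radius + s = 45 + 20.4157 = 65.4157

65.4157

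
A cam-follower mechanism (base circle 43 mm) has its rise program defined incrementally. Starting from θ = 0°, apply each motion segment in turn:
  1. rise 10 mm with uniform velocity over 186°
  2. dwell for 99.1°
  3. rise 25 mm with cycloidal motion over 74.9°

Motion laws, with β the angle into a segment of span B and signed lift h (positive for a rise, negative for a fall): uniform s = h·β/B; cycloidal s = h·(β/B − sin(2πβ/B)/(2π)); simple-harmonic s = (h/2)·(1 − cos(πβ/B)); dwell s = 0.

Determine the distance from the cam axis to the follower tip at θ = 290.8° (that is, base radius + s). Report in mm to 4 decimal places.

seg 1 [0°–186°] uniform, h=10: full span → s += 10 → s = 10.0000
seg 2 [186°–285.1°] dwell: s stays 10.0000
seg 3 [285.1°–360°] cycloidal, h=25: θ=290.8° here. β=5.7, B=74.9. 25·(0.0761 − sin(2π·0.0761)/(2π)) = 0.0717 → s = 10.0717
radial distance = base radius + s = 43 + 10.0717 = 53.0717

53.0717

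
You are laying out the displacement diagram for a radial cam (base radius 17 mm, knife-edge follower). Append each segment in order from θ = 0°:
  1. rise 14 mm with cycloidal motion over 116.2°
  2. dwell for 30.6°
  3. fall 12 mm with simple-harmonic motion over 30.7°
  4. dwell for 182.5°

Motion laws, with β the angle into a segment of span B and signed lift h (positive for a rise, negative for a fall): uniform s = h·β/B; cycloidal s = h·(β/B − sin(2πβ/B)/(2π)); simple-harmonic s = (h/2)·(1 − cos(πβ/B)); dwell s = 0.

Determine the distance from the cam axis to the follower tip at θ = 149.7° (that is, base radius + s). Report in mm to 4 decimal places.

seg 1 [0°–116.2°] cycloidal, h=14: full span → s += 14 → s = 14.0000
seg 2 [116.2°–146.8°] dwell: s stays 14.0000
seg 3 [146.8°–177.5°] simple-harmonic, h=-12: θ=149.7° here. β=2.9, B=30.7. -12/2·(1 − cos(π·0.0945)) = -0.2623 → s = 13.7377
radial distance = base radius + s = 17 + 13.7377 = 30.7377

30.7377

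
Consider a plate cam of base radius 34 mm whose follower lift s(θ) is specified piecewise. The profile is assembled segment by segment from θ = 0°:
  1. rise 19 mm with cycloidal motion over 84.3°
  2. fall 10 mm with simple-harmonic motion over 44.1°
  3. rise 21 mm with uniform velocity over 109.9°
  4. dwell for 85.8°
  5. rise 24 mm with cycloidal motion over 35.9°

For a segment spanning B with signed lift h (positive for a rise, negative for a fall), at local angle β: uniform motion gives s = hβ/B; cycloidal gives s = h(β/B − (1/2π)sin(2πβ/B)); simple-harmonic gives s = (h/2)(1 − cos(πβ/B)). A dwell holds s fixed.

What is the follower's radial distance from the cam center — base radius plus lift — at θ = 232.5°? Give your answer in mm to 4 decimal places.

seg 1 [0°–84.3°] cycloidal, h=19: full span → s += 19 → s = 19.0000
seg 2 [84.3°–128.4°] simple-harmonic, h=-10: full span → s += -10 → s = 9.0000
seg 3 [128.4°–238.3°] uniform, h=21: θ=232.5° here. β=104.1, B=109.9. 21·104.1/109.9 = 19.8917 → s = 28.8917
radial distance = base radius + s = 34 + 28.8917 = 62.8917

62.8917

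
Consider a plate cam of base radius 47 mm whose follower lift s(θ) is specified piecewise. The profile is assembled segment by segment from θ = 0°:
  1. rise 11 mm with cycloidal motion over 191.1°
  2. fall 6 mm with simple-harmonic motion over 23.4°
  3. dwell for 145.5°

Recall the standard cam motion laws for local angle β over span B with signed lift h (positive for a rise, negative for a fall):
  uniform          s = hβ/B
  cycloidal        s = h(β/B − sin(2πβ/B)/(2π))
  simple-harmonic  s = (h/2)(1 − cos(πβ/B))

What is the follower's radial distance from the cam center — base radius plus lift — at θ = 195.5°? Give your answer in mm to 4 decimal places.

seg 1 [0°–191.1°] cycloidal, h=11: full span → s += 11 → s = 11.0000
seg 2 [191.1°–214.5°] simple-harmonic, h=-6: θ=195.5° here. β=4.4, B=23.4. -6/2·(1 − cos(π·0.1880)) = -0.5084 → s = 10.4916
radial distance = base radius + s = 47 + 10.4916 = 57.4916

57.4916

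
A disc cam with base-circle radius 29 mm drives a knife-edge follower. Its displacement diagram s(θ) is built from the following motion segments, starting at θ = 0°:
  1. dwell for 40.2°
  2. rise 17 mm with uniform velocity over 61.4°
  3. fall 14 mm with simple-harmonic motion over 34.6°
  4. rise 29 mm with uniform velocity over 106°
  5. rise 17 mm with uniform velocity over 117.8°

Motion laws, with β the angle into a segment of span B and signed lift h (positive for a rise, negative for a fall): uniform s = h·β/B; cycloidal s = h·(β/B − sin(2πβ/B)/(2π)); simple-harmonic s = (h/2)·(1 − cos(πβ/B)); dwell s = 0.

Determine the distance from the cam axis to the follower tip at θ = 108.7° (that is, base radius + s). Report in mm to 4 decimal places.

seg 1 [0°–40.2°] dwell: s stays 0.0000
seg 2 [40.2°–101.6°] uniform, h=17: full span → s += 17 → s = 17.0000
seg 3 [101.6°–136.2°] simple-harmonic, h=-14: θ=108.7° here. β=7.1, B=34.6. -14/2·(1 − cos(π·0.2052)) = -1.4049 → s = 15.5951
radial distance = base radius + s = 29 + 15.5951 = 44.5951

44.5951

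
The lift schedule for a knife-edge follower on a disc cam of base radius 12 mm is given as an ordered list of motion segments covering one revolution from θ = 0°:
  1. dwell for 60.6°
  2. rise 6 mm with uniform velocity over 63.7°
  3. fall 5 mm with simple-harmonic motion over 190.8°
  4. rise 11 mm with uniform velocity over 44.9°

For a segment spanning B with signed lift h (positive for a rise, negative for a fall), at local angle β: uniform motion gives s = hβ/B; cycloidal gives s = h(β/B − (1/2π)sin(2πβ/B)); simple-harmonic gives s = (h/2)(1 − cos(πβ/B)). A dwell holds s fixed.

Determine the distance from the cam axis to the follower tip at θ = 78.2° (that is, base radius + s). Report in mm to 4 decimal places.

seg 1 [0°–60.6°] dwell: s stays 0.0000
seg 2 [60.6°–124.3°] uniform, h=6: θ=78.2° here. β=17.6, B=63.7. 6·17.6/63.7 = 1.6578 → s = 1.6578
radial distance = base radius + s = 12 + 1.6578 = 13.6578

13.6578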